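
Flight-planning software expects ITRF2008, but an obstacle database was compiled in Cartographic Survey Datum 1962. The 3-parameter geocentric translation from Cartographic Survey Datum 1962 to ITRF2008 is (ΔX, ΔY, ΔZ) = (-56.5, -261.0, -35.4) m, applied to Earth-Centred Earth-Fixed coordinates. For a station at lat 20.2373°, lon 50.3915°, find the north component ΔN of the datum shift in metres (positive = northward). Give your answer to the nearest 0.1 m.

ΔN = 48.8 m

The local north axis is (−sin φ cos λ, −sin φ sin λ, cos φ), giving ΔN = 12.460 + 69.555 − 33.215 = 48.80 m.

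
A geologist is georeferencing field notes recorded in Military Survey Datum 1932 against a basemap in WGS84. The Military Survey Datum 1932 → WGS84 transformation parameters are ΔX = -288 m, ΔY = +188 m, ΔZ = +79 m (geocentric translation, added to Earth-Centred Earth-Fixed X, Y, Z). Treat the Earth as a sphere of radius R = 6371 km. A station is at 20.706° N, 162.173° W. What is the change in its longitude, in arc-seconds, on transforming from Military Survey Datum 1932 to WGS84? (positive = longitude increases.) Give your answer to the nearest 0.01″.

Δλ = -9.25″

sin φ = 0.353573, cos φ = 0.935407, sin λ = -0.306144, cos λ = -0.951985.
East component: ΔE = −sin λ·ΔX + cos λ·ΔY = −(-0.306144)(-288) + (-0.951985)(188) = -267.14 m.
1° of latitude spans πR/180 = 111195 m; at latitude φ, 1° of longitude spans that × cos φ = 104012.5 m, so Δλ = -267.14 / 104012.5 × 3600 = -9.246″.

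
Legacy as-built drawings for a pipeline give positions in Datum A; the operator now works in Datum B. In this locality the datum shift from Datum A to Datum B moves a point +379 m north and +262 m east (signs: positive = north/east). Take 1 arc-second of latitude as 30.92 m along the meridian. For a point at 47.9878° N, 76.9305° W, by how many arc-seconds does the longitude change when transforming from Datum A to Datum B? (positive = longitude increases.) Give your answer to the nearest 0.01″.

At latitude 47.9878°, cos φ = 0.669289.
1″ of longitude at this latitude = 30.92 × cos φ = 20.6944 m, so Δλ = 262.0 / 20.6944 = 12.660″.

Δλ = 12.66″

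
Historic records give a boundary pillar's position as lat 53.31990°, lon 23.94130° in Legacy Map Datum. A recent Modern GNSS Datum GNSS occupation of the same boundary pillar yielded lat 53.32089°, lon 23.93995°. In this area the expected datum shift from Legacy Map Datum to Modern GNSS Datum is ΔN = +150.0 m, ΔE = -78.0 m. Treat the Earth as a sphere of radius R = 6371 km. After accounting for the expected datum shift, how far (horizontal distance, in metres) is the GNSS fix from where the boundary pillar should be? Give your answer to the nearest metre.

42 m

Observed coordinate differences: Δφ = +0.00099°, Δλ = -0.00135°.
Converting to metres (1° lat = 111195 m, cos φ = 0.597347): observed ΔN = 110.1 m, observed ΔE = -89.7 m.
Subtracting the expected shift leaves a residual of 110.1 − (150.0) = -39.9 m north and -89.7 − (-78.0) = -11.7 m east.
Residual distance = √((-39.9)² + (-11.7)²) = 41.6 m.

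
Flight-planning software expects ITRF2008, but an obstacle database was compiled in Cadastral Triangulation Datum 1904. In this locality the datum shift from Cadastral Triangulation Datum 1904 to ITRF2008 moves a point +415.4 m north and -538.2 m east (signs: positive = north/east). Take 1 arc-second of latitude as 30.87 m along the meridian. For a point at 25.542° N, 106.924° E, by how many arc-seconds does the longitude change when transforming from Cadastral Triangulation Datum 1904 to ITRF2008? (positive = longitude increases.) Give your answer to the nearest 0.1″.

Δλ = -19.3″

At latitude 25.542°, cos φ = 0.902269.
1″ of longitude at this latitude = 30.87 × cos φ = 27.8531 m, so Δλ = -538.2 / 27.8531 = -19.323″.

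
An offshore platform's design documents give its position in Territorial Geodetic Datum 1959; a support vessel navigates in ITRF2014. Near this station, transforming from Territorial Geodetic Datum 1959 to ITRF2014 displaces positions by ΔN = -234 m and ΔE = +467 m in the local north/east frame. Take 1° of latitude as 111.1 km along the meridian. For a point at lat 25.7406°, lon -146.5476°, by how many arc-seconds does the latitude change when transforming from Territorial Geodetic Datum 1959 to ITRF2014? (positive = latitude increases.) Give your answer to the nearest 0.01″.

Δφ = -7.58″

1° of latitude = 111.1 km, so Δφ = -234.0 / 111100 = -0.0021062° = -7.582″.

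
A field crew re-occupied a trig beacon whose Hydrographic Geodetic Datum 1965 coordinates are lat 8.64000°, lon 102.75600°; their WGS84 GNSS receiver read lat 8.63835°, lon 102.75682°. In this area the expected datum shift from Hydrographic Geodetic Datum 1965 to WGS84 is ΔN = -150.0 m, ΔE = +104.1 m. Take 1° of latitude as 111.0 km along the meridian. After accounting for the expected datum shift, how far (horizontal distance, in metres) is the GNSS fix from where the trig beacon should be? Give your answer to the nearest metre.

36 m

Observed coordinate differences: Δφ = -0.00165°, Δλ = +0.00082°.
Converting to metres (1° lat = 111000 m, cos φ = 0.988652): observed ΔN = -183.1 m, observed ΔE = 90.0 m.
Subtracting the expected shift leaves a residual of -183.1 − (-150.0) = -33.1 m north and 90.0 − (104.1) = -14.1 m east.
Residual distance = √((-33.1)² + (-14.1)²) = 36.0 m.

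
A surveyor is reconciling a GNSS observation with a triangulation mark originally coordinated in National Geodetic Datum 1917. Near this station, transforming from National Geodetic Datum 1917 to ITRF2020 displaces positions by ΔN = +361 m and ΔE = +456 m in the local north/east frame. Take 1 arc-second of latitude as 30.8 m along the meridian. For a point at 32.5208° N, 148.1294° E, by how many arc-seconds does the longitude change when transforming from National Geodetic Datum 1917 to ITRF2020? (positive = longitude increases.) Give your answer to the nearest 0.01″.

At latitude 32.5208°, cos φ = 0.843196.
1″ of longitude at this latitude = 30.80 × cos φ = 25.9704 m, so Δλ = 456.0 / 25.9704 = 17.558″.

Δλ = 17.56″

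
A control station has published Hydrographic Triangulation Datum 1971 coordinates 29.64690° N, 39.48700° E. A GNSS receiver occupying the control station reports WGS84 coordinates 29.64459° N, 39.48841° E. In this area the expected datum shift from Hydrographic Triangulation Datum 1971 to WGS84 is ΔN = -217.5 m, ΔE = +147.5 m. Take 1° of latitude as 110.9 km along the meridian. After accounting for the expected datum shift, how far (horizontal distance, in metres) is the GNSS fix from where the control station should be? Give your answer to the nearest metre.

40 m

Observed coordinate differences: Δφ = -0.00231°, Δλ = +0.00141°.
Converting to metres (1° lat = 110900 m, cos φ = 0.869090): observed ΔN = -256.2 m, observed ΔE = 135.9 m.
Subtracting the expected shift leaves a residual of -256.2 − (-217.5) = -38.7 m north and 135.9 − (147.5) = -11.6 m east.
Residual distance = √((-38.7)² + (-11.6)²) = 40.4 m.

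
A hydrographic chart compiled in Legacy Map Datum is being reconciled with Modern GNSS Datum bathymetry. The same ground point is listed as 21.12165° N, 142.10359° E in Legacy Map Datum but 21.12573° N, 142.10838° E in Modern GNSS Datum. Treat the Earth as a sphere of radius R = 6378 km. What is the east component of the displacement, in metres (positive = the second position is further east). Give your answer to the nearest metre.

Δφ = 21.12573° − 21.12165° = +0.00408°; Δλ = 142.10838° − 142.10359° = +0.00479°.
1° along a meridian = πR/180 = 111317 m.
ΔN = Δφ × 111317 = 454.2 m; ΔE = Δλ × 111317 × cos(21.12165°) = +0.00479 × 111317 × 0.932817 = 497.4 m.

ΔE = 497 m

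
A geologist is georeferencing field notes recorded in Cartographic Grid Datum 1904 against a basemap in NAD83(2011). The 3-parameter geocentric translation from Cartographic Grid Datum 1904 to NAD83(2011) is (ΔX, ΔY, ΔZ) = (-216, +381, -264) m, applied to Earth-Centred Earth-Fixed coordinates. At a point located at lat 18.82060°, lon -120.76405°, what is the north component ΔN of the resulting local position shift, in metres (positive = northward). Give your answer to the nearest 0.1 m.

The local north axis is (−sin φ cos λ, −sin φ sin λ, cos φ), giving ΔN = -35.643 + 105.617 − 249.885 = -179.91 m.

ΔN = -179.9 m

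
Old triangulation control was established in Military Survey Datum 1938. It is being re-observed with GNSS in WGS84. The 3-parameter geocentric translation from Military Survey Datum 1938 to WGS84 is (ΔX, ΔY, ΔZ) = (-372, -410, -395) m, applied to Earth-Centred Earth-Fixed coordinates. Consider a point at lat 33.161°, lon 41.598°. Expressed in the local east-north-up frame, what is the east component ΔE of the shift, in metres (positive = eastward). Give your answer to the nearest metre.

At φ = 33.161°, λ = 41.598°: sin φ = 0.546994, cos φ = 0.837137, sin λ = 0.663900, cos λ = 0.747821.
ΔE = −sin λ·ΔX + cos λ·ΔY = −(0.663900)·(-372) + (0.747821)·(-410) = -59.64 m.

ΔE = -60 m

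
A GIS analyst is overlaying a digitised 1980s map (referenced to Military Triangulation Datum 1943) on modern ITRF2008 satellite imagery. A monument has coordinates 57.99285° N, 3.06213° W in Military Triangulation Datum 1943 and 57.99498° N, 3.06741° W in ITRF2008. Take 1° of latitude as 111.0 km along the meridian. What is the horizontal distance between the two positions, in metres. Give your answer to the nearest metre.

390 m

Δφ = 57.99498° − 57.99285° = +0.00213°; Δλ = -3.06741° − -3.06213° = -0.00528°.
ΔN = Δφ × 111000 = 236.4 m; ΔE = Δλ × 111000 × cos(57.99285°) = -0.00528 × 111000 × 0.530025 = -310.6 m.
Distance = √(ΔE² + ΔN²) = √((-310.6)² + 236.4²) = 390.4 m.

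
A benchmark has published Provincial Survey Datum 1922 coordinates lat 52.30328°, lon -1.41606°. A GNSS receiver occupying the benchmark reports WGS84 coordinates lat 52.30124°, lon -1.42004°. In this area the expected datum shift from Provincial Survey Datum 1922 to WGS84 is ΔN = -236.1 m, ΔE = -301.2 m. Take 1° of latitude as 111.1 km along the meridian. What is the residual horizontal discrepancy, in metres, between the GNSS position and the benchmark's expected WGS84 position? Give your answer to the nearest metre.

32 m

Observed coordinate differences: Δφ = -0.00204°, Δλ = -0.00398°.
Converting to metres (1° lat = 111100 m, cos φ = 0.611482): observed ΔN = -226.6 m, observed ΔE = -270.4 m.
Subtracting the expected shift leaves a residual of -226.6 − (-236.1) = 9.5 m north and -270.4 − (-301.2) = 30.8 m east.
Residual distance = √(9.5² + 30.8²) = 32.2 m.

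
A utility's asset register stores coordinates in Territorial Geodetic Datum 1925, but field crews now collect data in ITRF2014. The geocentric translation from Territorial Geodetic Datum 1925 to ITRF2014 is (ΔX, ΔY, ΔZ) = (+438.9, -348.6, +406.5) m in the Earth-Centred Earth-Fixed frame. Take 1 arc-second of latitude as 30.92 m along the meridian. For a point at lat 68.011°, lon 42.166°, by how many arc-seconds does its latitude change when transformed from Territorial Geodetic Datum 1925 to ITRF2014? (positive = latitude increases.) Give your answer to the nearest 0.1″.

Δφ = 2.2″

sin φ = 0.927256, cos φ = 0.374429, sin λ = 0.671281, cos λ = 0.741203.
North component: ΔN = −sin φ cos λ·ΔX − sin φ sin λ·ΔY + cos φ·ΔZ = −(0.927256)(0.741203)(438.9) − (0.927256)(0.671281)(-348.6) + (0.374429)(406.5) = 67.54 m.
1° of latitude spans 3600 × 30.92 = 111312 m, so Δφ = 67.54 / 111312 × 3600 = 2.184″.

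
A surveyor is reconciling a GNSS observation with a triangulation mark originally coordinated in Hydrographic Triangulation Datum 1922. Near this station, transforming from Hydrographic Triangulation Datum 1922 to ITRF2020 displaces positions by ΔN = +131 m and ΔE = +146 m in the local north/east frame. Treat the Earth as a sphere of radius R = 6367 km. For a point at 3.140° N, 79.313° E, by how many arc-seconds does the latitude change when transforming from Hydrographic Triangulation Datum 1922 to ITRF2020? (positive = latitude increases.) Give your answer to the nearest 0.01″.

Δφ = 4.24″

On a sphere of radius R, 1 rad of latitude = R, so Δφ = ΔN / R = 131.0 / 6367000 = 2.0575e-05 rad = 4.244″.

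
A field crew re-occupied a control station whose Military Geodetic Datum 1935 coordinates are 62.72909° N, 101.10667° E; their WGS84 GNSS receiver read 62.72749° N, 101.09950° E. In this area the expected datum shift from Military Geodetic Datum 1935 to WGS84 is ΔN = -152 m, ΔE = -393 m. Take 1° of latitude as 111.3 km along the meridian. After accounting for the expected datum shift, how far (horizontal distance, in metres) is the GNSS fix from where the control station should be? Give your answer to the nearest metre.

Observed coordinate differences: Δφ = -0.00160°, Δλ = -0.00717°.
Converting to metres (1° lat = 111300 m, cos φ = 0.458198): observed ΔN = -178.1 m, observed ΔE = -365.7 m.
Subtracting the expected shift leaves a residual of -178.1 − (-152) = -26.1 m north and -365.7 − (-393) = 27.3 m east.
Residual distance = √((-26.1)² + 27.3²) = 37.8 m.

38 m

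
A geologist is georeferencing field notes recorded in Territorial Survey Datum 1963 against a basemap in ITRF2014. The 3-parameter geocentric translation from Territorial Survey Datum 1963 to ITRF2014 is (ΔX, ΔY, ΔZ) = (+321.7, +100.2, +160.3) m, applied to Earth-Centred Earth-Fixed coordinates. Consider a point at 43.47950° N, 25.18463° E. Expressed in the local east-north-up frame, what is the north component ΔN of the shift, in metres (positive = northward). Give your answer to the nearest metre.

ΔN = -113 m

At φ = 43.47950°, λ = 25.18463°: sin φ = 0.688095, cos φ = 0.725621, sin λ = 0.425537, cos λ = 0.904941.
ΔN = −sin φ cos λ·ΔX − sin φ sin λ·ΔY + cos φ·ΔZ = −(0.688095)(0.904941)(321.7) − (0.688095)(0.425537)(100.2) + (0.725621)(160.3) = -113.34 m.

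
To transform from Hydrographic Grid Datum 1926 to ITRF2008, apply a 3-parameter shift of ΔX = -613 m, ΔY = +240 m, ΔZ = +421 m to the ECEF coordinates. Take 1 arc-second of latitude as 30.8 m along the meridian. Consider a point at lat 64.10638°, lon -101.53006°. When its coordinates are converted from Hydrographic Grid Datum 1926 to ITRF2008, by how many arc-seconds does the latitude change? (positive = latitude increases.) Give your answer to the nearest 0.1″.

sin φ = 0.899606, cos φ = 0.436702, sin λ = -0.979820, cos λ = -0.199882.
North component: ΔN = −sin φ cos λ·ΔX − sin φ sin λ·ΔY + cos φ·ΔZ = −(0.899606)(-0.199882)(-613) − (0.899606)(-0.979820)(240) + (0.436702)(421) = 285.17 m.
1° of latitude spans 3600 × 30.80 = 110880 m, so Δφ = 285.17 / 110880 × 3600 = 9.259″.

Δφ = 9.3″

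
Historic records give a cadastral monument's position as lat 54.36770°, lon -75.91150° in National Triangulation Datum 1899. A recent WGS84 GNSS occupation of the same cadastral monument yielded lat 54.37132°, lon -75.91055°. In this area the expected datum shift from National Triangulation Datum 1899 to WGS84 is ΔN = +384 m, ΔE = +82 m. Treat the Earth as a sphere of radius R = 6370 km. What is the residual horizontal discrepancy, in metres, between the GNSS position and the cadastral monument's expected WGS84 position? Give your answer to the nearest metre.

Observed coordinate differences: Δφ = +0.00362°, Δλ = +0.00095°.
Converting to metres (1° lat = 111177 m, cos φ = 0.582581): observed ΔN = 402.5 m, observed ΔE = 61.5 m.
Subtracting the expected shift leaves a residual of 402.5 − (384) = 18.5 m north and 61.5 − (82) = -20.5 m east.
Residual distance = √(18.5² + (-20.5)²) = 27.6 m.

28 m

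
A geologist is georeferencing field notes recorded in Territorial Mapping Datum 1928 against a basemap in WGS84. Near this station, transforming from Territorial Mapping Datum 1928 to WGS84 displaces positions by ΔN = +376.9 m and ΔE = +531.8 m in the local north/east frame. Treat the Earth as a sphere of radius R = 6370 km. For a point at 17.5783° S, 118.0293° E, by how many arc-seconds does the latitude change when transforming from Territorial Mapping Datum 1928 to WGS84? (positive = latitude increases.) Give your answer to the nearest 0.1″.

Δφ = 12.2″

On a sphere of radius R, 1 rad of latitude = R, so Δφ = ΔN / R = 376.9 / 6370000 = 5.9168e-05 rad = 12.204″.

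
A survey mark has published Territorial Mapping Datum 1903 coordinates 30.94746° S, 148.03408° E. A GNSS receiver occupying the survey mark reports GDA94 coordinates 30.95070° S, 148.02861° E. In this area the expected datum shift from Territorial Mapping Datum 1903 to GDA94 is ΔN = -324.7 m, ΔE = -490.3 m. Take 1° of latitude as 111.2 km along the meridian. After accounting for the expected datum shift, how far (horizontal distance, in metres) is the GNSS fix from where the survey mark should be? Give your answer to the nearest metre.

47 m

Observed coordinate differences: Δφ = -0.00324°, Δλ = -0.00547°.
Converting to metres (1° lat = 111200 m, cos φ = 0.857639): observed ΔN = -360.3 m, observed ΔE = -521.7 m.
Subtracting the expected shift leaves a residual of -360.3 − (-324.7) = -35.6 m north and -521.7 − (-490.3) = -31.4 m east.
Residual distance = √((-35.6)² + (-31.4)²) = 47.4 m.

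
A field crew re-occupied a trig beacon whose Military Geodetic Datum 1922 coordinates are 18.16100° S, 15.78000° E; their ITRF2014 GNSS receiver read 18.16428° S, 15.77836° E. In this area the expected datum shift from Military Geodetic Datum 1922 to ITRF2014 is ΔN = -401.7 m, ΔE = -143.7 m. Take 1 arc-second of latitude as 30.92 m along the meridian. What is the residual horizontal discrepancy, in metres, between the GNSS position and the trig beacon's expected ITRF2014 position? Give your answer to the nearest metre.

Observed coordinate differences: Δφ = -0.00328°, Δλ = -0.00164°.
Converting to metres (1° lat = 111312 m, cos φ = 0.950184): observed ΔN = -365.1 m, observed ΔE = -173.5 m.
Subtracting the expected shift leaves a residual of -365.1 − (-401.7) = 36.6 m north and -173.5 − (-143.7) = -29.8 m east.
Residual distance = √(36.6² + (-29.8)²) = 47.2 m.

47 m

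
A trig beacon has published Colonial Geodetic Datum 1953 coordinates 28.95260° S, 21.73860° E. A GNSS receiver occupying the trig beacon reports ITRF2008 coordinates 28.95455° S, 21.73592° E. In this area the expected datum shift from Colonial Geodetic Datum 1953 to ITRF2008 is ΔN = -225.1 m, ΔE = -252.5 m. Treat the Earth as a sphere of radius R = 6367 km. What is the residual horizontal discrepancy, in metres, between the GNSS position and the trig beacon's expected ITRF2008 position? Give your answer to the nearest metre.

12 m

Observed coordinate differences: Δφ = -0.00195°, Δλ = -0.00268°.
Converting to metres (1° lat = 111125 m, cos φ = 0.875020): observed ΔN = -216.7 m, observed ΔE = -260.6 m.
Subtracting the expected shift leaves a residual of -216.7 − (-225.1) = 8.4 m north and -260.6 − (-252.5) = -8.1 m east.
Residual distance = √(8.4² + (-8.1)²) = 11.7 m.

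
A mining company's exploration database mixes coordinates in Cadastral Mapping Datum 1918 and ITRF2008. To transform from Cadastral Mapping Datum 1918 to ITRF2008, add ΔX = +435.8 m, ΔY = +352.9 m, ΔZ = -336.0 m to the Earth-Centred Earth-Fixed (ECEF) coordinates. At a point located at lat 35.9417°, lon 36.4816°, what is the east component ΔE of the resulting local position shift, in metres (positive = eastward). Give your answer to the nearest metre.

At φ = 35.9417°, λ = 36.4816°: sin φ = 0.586962, cos φ = 0.809615, sin λ = 0.594565, cos λ = 0.804048.
ΔE = −sin λ·ΔX + cos λ·ΔY = −(0.594565)·(435.8) + (0.804048)·(352.9) = 24.64 m.

ΔE = 25 m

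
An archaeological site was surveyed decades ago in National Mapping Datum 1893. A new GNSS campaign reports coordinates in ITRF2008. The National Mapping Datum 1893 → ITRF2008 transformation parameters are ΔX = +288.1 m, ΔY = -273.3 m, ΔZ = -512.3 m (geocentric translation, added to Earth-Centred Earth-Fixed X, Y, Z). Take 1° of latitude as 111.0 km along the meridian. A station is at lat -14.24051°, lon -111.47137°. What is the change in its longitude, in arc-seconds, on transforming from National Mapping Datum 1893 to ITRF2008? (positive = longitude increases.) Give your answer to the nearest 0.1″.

Δλ = 12.3″

sin φ = -0.245993, cos φ = 0.969272, sin λ = -0.930601, cos λ = -0.366036.
East component: ΔE = −sin λ·ΔX + cos λ·ΔY = −(-0.930601)(288.1) + (-0.366036)(-273.3) = 368.14 m.
1° of latitude spans 111000 m; at latitude φ, 1° of longitude spans that × cos φ = 107589.2 m, so Δλ = 368.14 / 107589.2 × 3600 = 12.318″.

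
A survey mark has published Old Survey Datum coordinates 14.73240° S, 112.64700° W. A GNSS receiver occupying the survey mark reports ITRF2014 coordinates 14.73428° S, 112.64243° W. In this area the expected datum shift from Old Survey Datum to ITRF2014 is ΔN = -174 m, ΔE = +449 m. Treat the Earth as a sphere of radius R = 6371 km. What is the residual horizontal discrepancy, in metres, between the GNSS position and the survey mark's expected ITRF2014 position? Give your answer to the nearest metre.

Observed coordinate differences: Δφ = -0.00188°, Δλ = +0.00457°.
Converting to metres (1° lat = 111195 m, cos φ = 0.967124): observed ΔN = -209.0 m, observed ΔE = 491.5 m.
Subtracting the expected shift leaves a residual of -209.0 − (-174) = -35.0 m north and 491.5 − (449) = 42.5 m east.
Residual distance = √((-35.0)² + 42.5²) = 55.1 m.

55 m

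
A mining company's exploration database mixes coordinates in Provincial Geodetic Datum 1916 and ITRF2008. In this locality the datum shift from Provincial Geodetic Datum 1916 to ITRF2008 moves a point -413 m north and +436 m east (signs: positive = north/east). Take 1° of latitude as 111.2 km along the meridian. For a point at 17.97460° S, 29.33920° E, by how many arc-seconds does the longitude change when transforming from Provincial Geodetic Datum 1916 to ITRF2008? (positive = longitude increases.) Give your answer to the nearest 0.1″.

Δλ = 14.8″

At latitude -17.97460°, cos φ = 0.951193.
1° of longitude at this latitude = 111.2 × cos φ = 105.77 km, so Δλ = 436.0 / 105772.7 = 0.0041220° = 14.839″.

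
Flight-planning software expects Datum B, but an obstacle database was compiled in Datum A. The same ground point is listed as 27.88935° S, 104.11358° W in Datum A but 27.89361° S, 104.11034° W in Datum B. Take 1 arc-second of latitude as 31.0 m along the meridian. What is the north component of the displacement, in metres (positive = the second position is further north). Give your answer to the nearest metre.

ΔN = -475 m

Δφ = -27.89361° − -27.88935° = -0.00426°; Δλ = -104.11034° − -104.11358° = +0.00324°.
1° of latitude = 3600 × 31.00 = 111600 m.
ΔN = Δφ × 111600 = -475.4 m; ΔE = Δλ × 111600 × cos(-27.88935°) = +0.00324 × 111600 × 0.883853 = 319.6 m.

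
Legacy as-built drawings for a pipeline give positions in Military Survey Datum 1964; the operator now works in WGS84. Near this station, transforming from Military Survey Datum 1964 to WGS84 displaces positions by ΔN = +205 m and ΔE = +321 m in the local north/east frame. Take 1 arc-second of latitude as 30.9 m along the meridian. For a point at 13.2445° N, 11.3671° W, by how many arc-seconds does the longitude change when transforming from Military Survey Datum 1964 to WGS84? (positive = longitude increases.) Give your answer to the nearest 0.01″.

Δλ = 10.67″

At latitude 13.2445°, cos φ = 0.973401.
1″ of longitude at this latitude = 30.90 × cos φ = 30.0781 m, so Δλ = 321.0 / 30.0781 = 10.672″.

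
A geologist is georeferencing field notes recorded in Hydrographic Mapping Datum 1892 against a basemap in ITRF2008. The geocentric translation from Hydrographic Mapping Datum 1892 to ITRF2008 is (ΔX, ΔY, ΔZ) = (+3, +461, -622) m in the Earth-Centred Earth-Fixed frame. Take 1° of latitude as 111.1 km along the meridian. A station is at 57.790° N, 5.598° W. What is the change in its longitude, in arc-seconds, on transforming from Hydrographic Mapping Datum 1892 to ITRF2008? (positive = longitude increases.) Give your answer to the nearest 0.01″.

sin φ = 0.846100, cos φ = 0.533024, sin λ = -0.097548, cos λ = 0.995231.
East component: ΔE = −sin λ·ΔX + cos λ·ΔY = −(-0.097548)(3) + (0.995231)(461) = 459.09 m.
1° of latitude spans 111100 m; at latitude φ, 1° of longitude spans that × cos φ = 59219.0 m, so Δλ = 459.09 / 59219.0 × 3600 = 27.909″.

Δλ = 27.91″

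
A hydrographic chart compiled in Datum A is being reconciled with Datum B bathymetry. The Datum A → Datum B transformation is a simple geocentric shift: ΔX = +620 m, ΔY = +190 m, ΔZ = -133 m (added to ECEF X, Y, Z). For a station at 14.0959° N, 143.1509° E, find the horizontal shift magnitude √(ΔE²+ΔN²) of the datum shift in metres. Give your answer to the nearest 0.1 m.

525.1 m

The local east axis at (φ, λ) is (−sin λ, cos λ, 0), so ΔE = −sin(143.1509°)·620 + cos(143.1509°)·190 = -523.86 m.
The local north axis is (−sin φ cos λ, −sin φ sin λ, cos φ), giving ΔN = 120.832 − 27.751 − 128.995 = -35.91 m.
Horizontal magnitude = √(ΔE² + ΔN²) = √((-523.86)² + (-35.91)²) = 525.09 m.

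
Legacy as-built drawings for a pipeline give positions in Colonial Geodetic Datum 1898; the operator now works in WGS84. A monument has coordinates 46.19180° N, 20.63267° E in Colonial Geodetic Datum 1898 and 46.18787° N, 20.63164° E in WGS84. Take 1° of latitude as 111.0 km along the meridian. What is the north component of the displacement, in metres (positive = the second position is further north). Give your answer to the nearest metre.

Δφ = 46.18787° − 46.19180° = -0.00393°; Δλ = 20.63164° − 20.63267° = -0.00103°.
ΔN = Δφ × 111000 = -436.2 m; ΔE = Δλ × 111000 × cos(46.19180°) = -0.00103 × 111000 × 0.692246 = -79.1 m.

ΔN = -436 m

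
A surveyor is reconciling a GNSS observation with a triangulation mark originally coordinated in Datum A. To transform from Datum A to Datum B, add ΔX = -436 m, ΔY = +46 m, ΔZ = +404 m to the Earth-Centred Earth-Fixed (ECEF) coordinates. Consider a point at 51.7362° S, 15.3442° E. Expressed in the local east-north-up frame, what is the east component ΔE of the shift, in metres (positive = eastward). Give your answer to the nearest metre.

At φ = -51.7362°, λ = 15.3442°: sin φ = -0.785168, cos φ = 0.619283, sin λ = 0.264617, cos λ = 0.964354.
ΔE = −sin λ·ΔX + cos λ·ΔY = −(0.264617)·(-436) + (0.964354)·(46) = 159.73 m.

ΔE = 160 m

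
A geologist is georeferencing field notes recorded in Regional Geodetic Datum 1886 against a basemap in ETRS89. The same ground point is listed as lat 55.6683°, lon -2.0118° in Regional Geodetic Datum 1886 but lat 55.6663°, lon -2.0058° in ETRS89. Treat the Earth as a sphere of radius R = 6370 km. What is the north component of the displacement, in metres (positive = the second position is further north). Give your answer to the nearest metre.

ΔN = -222 m

Δφ = 55.6663° − 55.6683° = -0.0020°; Δλ = -2.0058° − -2.0118° = +0.0060°.
1° along a meridian = πR/180 = 111177 m.
ΔN = Δφ × 111177 = -222.4 m; ΔE = Δλ × 111177 × cos(55.6683°) = +0.0060 × 111177 × 0.563983 = 376.2 m.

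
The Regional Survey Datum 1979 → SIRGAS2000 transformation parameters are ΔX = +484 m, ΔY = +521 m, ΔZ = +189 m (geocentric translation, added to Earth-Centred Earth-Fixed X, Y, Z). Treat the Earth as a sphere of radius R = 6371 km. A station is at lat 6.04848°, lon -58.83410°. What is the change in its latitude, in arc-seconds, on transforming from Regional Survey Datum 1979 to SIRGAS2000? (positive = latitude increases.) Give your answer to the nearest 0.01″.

Δφ = 6.75″

sin φ = 0.105370, cos φ = 0.994433, sin λ = -0.855672, cos λ = 0.517518.
North component: ΔN = −sin φ cos λ·ΔX − sin φ sin λ·ΔY + cos φ·ΔZ = −(0.105370)(0.517518)(484) − (0.105370)(-0.855672)(521) + (0.994433)(189) = 208.53 m.
1° of latitude spans πR/180 = 111195 m, so Δφ = 208.53 / 111195 × 3600 = 6.751″.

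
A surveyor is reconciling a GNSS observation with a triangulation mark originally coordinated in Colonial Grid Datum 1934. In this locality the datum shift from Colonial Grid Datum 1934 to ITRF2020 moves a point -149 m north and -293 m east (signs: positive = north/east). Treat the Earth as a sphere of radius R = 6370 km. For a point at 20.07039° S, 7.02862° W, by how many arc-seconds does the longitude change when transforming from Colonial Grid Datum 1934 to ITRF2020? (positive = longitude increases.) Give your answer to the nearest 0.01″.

Δλ = -10.10″

At latitude -20.07039°, cos φ = 0.939272.
One radian of longitude at latitude φ spans R cos φ, so Δλ = ΔE / (R cos φ) = -293.0 / (6370000 × 0.939272) = -4.8971e-05 rad = -10.101″.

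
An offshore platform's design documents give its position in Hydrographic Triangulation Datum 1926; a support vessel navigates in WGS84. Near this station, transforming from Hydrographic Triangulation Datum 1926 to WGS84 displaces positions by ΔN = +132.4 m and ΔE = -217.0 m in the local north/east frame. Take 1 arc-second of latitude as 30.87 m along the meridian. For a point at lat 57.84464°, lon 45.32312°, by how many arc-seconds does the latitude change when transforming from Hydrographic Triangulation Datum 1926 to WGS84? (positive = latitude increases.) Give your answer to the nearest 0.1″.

Δφ = 4.3″

1″ of latitude = 30.87 m, so Δφ = 132.4 / 30.87 = 4.289″.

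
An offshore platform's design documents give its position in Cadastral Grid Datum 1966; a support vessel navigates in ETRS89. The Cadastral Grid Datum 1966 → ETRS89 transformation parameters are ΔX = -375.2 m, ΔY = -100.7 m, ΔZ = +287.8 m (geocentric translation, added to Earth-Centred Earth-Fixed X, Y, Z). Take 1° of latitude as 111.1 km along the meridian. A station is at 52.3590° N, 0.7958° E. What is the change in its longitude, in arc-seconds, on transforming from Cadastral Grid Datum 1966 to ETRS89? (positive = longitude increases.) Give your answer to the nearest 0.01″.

Δλ = -5.07″

sin φ = 0.791853, cos φ = 0.610712, sin λ = 0.013889, cos λ = 0.999904.
East component: ΔE = −sin λ·ΔX + cos λ·ΔY = −(0.013889)(-375.2) + (0.999904)(-100.7) = -95.48 m.
1° of latitude spans 111100 m; at latitude φ, 1° of longitude spans that × cos φ = 67850.1 m, so Δλ = -95.48 / 67850.1 × 3600 = -5.066″.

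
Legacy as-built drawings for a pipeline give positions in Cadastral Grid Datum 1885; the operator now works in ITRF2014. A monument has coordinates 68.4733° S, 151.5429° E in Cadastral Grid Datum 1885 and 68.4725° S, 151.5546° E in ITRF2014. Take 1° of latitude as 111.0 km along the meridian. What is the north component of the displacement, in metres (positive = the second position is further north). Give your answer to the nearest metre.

Δφ = -68.4725° − -68.4733° = +0.0008°; Δλ = 151.5546° − 151.5429° = +0.0117°.
ΔN = Δφ × 111000 = 88.8 m; ΔE = Δλ × 111000 × cos(-68.4733°) = +0.0117 × 111000 × 0.366935 = 476.5 m.

ΔN = 89 m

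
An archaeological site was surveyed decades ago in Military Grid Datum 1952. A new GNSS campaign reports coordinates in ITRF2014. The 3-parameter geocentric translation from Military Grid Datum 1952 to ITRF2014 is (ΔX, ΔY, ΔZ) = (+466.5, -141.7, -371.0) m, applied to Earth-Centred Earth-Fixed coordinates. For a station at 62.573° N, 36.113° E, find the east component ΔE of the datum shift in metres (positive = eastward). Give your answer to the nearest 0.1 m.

ΔE = -389.4 m

The local east axis at (φ, λ) is (−sin λ, cos λ, 0), so ΔE = −sin(36.113°)·466.5 + cos(36.113°)·(-141.7) = -389.42 m.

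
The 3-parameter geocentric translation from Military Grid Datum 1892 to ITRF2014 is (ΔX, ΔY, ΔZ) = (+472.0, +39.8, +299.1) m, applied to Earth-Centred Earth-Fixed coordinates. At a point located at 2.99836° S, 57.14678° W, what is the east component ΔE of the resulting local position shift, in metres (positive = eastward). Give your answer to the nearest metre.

At φ = -2.99836°, λ = -57.14678°: sin φ = -0.052307, cos φ = 0.998631, sin λ = -0.840063, cos λ = 0.542489.
ΔE = −sin λ·ΔX + cos λ·ΔY = −(-0.840063)·(472.0) + (0.542489)·(39.8) = 418.10 m.

ΔE = 418 m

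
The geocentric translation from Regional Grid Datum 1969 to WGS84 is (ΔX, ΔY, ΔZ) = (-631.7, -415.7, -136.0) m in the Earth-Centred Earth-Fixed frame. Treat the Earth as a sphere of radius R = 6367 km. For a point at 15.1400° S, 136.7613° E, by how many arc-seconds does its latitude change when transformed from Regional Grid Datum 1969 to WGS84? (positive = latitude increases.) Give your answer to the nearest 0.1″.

sin φ = -0.261178, cos φ = 0.965291, sin λ = 0.685039, cos λ = -0.728506.
North component: ΔN = −sin φ cos λ·ΔX − sin φ sin λ·ΔY + cos φ·ΔZ = −(-0.261178)(-0.728506)(-631.7) − (-0.261178)(0.685039)(-415.7) + (0.965291)(-136.0) = -85.46 m.
1° of latitude spans πR/180 = 111125 m, so Δφ = -85.46 / 111125 × 3600 = -2.769″.

Δφ = -2.8″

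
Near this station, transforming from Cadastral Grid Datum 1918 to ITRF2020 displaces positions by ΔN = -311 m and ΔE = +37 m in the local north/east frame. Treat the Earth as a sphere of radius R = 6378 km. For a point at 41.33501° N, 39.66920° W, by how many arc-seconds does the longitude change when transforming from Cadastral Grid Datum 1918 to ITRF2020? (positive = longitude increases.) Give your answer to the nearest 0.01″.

At latitude 41.33501°, cos φ = 0.750861.
One radian of longitude at latitude φ spans R cos φ, so Δλ = ΔE / (R cos φ) = 37.0 / (6378000 × 0.750861) = 7.7261e-06 rad = 1.594″.

Δλ = 1.59″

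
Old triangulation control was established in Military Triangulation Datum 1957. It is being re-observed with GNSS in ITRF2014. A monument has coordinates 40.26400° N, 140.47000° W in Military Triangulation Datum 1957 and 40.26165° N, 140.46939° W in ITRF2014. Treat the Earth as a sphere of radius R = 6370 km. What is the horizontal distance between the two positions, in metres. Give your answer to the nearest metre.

Δφ = 40.26165° − 40.26400° = -0.00235°; Δλ = -140.46939° − -140.47000° = +0.00061°.
1° along a meridian = πR/180 = 111177 m.
ΔN = Δφ × 111177 = -261.3 m; ΔE = Δλ × 111177 × cos(40.26400°) = +0.00061 × 111177 × 0.763075 = 51.8 m.
Distance = √(ΔE² + ΔN²) = √(51.8² + (-261.3)²) = 266.3 m.

266 m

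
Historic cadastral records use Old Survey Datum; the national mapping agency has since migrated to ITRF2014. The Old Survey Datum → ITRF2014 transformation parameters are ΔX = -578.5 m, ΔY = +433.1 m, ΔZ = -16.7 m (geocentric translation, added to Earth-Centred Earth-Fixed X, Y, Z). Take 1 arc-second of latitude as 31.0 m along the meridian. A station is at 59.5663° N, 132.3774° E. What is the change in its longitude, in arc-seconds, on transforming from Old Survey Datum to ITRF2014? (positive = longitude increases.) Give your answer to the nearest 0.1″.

sin φ = 0.862216, cos φ = 0.506541, sin λ = 0.738721, cos λ = -0.674011.
East component: ΔE = −sin λ·ΔX + cos λ·ΔY = −(0.738721)(-578.5) + (-0.674011)(433.1) = 135.44 m.
1° of latitude spans 3600 × 31.00 = 111600 m; at latitude φ, 1° of longitude spans that × cos φ = 56530.0 m, so Δλ = 135.44 / 56530.0 × 3600 = 8.625″.

Δλ = 8.6″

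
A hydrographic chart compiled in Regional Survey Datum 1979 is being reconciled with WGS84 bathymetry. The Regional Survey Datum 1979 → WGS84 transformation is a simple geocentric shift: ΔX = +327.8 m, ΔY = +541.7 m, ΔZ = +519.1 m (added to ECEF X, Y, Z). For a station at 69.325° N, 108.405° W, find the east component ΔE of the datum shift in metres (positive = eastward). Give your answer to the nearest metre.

ΔE = 140 m

At φ = 69.325°, λ = -108.405°: sin φ = 0.935598, cos φ = 0.353067, sin λ = -0.948848, cos λ = -0.315732.
ΔE = −sin λ·ΔX + cos λ·ΔY = −(-0.948848)·(327.8) + (-0.315732)·(541.7) = 140.00 m.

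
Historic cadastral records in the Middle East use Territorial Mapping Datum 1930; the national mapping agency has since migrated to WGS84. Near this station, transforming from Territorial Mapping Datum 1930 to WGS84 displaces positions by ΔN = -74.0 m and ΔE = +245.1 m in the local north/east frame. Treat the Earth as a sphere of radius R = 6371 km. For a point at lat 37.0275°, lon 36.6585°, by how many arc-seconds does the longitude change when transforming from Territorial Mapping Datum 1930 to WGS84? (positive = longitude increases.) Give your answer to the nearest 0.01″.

At latitude 37.0275°, cos φ = 0.798347.
One radian of longitude at latitude φ spans R cos φ, so Δλ = ΔE / (R cos φ) = 245.1 / (6371000 × 0.798347) = 4.8189e-05 rad = 9.940″.

Δλ = 9.94″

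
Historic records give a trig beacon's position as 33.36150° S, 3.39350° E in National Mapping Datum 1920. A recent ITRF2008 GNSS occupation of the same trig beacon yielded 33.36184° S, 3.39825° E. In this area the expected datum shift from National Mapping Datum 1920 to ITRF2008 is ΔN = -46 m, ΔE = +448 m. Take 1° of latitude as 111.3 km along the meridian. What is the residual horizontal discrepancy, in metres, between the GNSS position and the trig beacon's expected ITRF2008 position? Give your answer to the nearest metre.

10 m

Observed coordinate differences: Δφ = -0.00034°, Δλ = +0.00475°.
Converting to metres (1° lat = 111300 m, cos φ = 0.835218): observed ΔN = -37.8 m, observed ΔE = 441.6 m.
Subtracting the expected shift leaves a residual of -37.8 − (-46) = 8.2 m north and 441.6 − (448) = -6.4 m east.
Residual distance = √(8.2² + (-6.4)²) = 10.4 m.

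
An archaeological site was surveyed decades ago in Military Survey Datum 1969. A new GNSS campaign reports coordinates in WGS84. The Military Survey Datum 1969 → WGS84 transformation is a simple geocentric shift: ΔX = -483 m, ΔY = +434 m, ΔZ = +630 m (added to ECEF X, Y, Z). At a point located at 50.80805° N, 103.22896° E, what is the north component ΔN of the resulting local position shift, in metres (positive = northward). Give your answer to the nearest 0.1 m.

The local north axis is (−sin φ cos λ, −sin φ sin λ, cos φ), giving ΔN = -85.665 − 327.438 + 398.110 = -14.99 m.

ΔN = -15.0 m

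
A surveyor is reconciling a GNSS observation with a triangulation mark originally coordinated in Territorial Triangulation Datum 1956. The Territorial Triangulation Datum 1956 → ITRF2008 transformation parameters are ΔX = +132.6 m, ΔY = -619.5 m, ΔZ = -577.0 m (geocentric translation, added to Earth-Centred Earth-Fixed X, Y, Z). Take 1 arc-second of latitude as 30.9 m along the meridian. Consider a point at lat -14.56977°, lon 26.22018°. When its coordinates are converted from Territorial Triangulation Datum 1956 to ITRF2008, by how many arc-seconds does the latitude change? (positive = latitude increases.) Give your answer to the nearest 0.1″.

sin φ = -0.251559, cos φ = 0.967842, sin λ = 0.441822, cos λ = 0.897103.
North component: ΔN = −sin φ cos λ·ΔX − sin φ sin λ·ΔY + cos φ·ΔZ = −(-0.251559)(0.897103)(132.6) − (-0.251559)(0.441822)(-619.5) + (0.967842)(-577.0) = -597.37 m.
1° of latitude spans 3600 × 30.90 = 111240 m, so Δφ = -597.37 / 111240 × 3600 = -19.333″.

Δφ = -19.3″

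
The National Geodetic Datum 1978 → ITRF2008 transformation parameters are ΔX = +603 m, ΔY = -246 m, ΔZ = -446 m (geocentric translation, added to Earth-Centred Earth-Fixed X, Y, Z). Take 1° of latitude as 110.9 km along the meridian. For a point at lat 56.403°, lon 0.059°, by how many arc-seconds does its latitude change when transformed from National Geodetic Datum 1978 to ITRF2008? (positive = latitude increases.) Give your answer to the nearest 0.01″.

sin φ = 0.832950, cos φ = 0.553348, sin λ = 0.001030, cos λ = 0.999999.
North component: ΔN = −sin φ cos λ·ΔX − sin φ sin λ·ΔY + cos φ·ΔZ = −(0.832950)(0.999999)(603) − (0.832950)(0.001030)(-246) + (0.553348)(-446) = -748.85 m.
1° of latitude spans 110900 m, so Δφ = -748.85 / 110900 × 3600 = -24.309″.

Δφ = -24.31″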